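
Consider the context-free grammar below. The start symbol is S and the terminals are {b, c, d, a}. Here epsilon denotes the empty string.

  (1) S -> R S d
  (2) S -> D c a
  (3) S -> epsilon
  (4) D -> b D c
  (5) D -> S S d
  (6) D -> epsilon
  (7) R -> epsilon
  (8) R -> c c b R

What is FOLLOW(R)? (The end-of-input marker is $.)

{b, c, d}

FIRST(R) = {epsilon, c}
FIRST(S) = {epsilon, b, c, d}  (via R S d, D c a)
FIRST(D) = {epsilon, b, c, d}  (via S S d)
FOLLOW(S) includes $ since S is the start symbol.
FOLLOW(S): in S->R S d, S is followed by d with FIRST {d}; in D->S S d (occurrence 1), S is followed by S d with FIRST {b, c, d}; in D->S S d (occurrence 2), S is followed by d with FIRST {d}. Thus FOLLOW(S) = {$, b, c, d}.
FOLLOW(D): in S->D c a, D is followed by c a with FIRST {c}; in D->b D c, D is followed by c with FIRST {c}. Thus FOLLOW(D) = {c}.
FOLLOW(R): in S->R S d, R is followed by S d with FIRST {b, c, d}; in R->c c b R, the suffix after R is empty (adds nothing new). Thus FOLLOW(R) = {b, c, d}.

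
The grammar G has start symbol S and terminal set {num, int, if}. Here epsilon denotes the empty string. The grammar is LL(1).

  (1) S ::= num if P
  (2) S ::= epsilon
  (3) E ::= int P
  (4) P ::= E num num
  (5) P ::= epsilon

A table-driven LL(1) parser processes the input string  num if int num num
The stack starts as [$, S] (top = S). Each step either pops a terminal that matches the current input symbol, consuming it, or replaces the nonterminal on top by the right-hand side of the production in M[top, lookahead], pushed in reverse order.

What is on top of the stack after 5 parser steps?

int

step 1: stack=$ S  input=num if int num num $  — expand S ::= num if P
step 2: stack=$ P if num  input=num if int num num $  — match num
step 3: stack=$ P if  input=if int num num $  — match if
step 4: stack=$ P  input=int num num $  — expand P ::= E num num
step 5: stack=$ num num E  input=int num num $  — expand E ::= int P
Stack after step 5: $ num num P int (top = int).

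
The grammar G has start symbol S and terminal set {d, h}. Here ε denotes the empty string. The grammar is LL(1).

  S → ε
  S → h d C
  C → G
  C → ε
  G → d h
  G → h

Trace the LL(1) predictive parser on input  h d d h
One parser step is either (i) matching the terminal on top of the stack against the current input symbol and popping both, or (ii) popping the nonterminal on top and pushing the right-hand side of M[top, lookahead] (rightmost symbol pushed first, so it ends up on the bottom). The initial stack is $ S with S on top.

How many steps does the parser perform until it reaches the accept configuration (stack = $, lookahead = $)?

     Stack    Input      Action
  1  $ S      h d d h $  expand S → h d C
  2  $ C d h  h d d h $  match h
  3  $ C d    d d h $    match d
  4  $ C      d h $      expand C → G
  5  $ G      d h $      expand G → d h
  6  $ h d    d h $      match d
  7  $ h      h $        match h
Accept reached after 7 steps.

7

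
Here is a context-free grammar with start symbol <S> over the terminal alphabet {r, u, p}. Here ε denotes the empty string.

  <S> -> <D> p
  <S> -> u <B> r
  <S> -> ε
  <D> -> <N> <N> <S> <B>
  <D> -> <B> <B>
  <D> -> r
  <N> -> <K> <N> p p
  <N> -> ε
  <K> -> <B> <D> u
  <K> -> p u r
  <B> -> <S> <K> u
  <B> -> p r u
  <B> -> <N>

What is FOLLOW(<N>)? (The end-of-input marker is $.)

{p, r, u}

FIRST(<S>): from <S>-><D> p we get {p, r, u}; from <S>->u <B> r we get {u}; from <S>->ε we get {ε}. So FIRST(<S>) = {ε, p, r, u}.
FIRST(<D>): from <D>-><N> <N> <S> <B> we get {ε, p, r, u}; from <D>-><B> <B> we get {ε, p, r, u}; from <D>->r we get {r}. So FIRST(<D>) = {ε, p, r, u}.
FIRST(<N>): from <N>-><K> <N> p p we get {p, r, u}; from <N>->ε we get {ε}. So FIRST(<N>) = {ε, p, r, u}.
FIRST(<K>): from <K>-><B> <D> u we get {p, r, u}; from <K>->p u r we get {p}. So FIRST(<K>) = {p, r, u}.
FIRST(<B>): from <B>-><S> <K> u we get {p, r, u}; from <B>->p r u we get {p}; from <B>-><N> we get {ε, p, r, u}. So FIRST(<B>) = {ε, p, r, u}.
FOLLOW(<S>) includes $ since <S> is the start symbol.
FOLLOW(<D>): in <S>-><D> p, <D> is followed by p with FIRST {p}; in <K>-><B> <D> u, <D> is followed by u with FIRST {u}. Thus FOLLOW(<D>) = {p, u}.
FOLLOW(<S>): in <D>-><N> <N> <S> <B>, <S> is followed by <B> with FIRST {ε, p, r, u}; in <D>-><N> <N> <S> <B>, the suffix after <S> is nullable, so FOLLOW(<S>) ⊇ FOLLOW(<D>) = {p, u}; in <B>-><S> <K> u, <S> is followed by <K> u with FIRST {p, r, u}. Thus FOLLOW(<S>) = {$, p, r, u}.
FOLLOW(<K>): in <N>-><K> <N> p p, <K> is followed by <N> p p with FIRST {p, r, u}; in <B>-><S> <K> u, <K> is followed by u with FIRST {u}. Thus FOLLOW(<K>) = {p, r, u}.
FOLLOW(<B>): in <S>->u <B> r, <B> is followed by r with FIRST {r}; in <D>-><N> <N> <S> <B>, the suffix after <B> is empty, so FOLLOW(<B>) ⊇ FOLLOW(<D>) = {p, u}; in <D>-><B> <B> (occurrence 1), <B> is followed by <B> with FIRST {ε, p, r, u}; in <D>-><B> <B> (occurrence 1), the suffix after <B> is nullable, so FOLLOW(<B>) ⊇ FOLLOW(<D>) = {p, u}; in <D>-><B> <B> (occurrence 2), the suffix after <B> is empty, so FOLLOW(<B>) ⊇ FOLLOW(<D>) = {p, u}; in <K>-><B> <D> u, <B> is followed by <D> u with FIRST {p, r, u}. Thus FOLLOW(<B>) = {p, r, u}.
FOLLOW(<N>): in <D>-><N> <N> <S> <B> (occurrence 1), <N> is followed by <N> <S> <B> with FIRST {ε, p, r, u}; in <D>-><N> <N> <S> <B> (occurrence 1), the suffix after <N> is nullable, so FOLLOW(<N>) ⊇ FOLLOW(<D>) = {p, u}; in <D>-><N> <N> <S> <B> (occurrence 2), <N> is followed by <S> <B> with FIRST {ε, p, r, u}; in <D>-><N> <N> <S> <B> (occurrence 2), the suffix after <N> is nullable, so FOLLOW(<N>) ⊇ FOLLOW(<D>) = {p, u}; in <N>-><K> <N> p p, <N> is followed by p p with FIRST {p}; in <B>-><N>, the suffix after <N> is empty, so FOLLOW(<N>) ⊇ FOLLOW(<B>) = {p, r, u}. Thus FOLLOW(<N>) = {p, r, u}.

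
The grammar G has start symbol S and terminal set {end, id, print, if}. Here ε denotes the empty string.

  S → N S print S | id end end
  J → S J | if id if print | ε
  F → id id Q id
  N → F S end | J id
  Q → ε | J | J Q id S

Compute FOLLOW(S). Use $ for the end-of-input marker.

{$, end, id, if, print}

FIRST(F) = {id}
FIRST(S) = {id, if}  (via N S print S)
FIRST(J) = {ε, id, if}  (via S J)
FIRST(N) = {id, if}  (via F S end, J id)
FIRST(Q) = {ε, id, if}  (via J, J Q id S)
FOLLOW(S) includes $ since S is the start symbol.
FOLLOW(F): in N→F S end, F is followed by S end with FIRST {id, if}. Thus FOLLOW(F) = {id, if}.
FOLLOW(N): in S→N S print S, N is followed by S print S with FIRST {id, if}. Thus FOLLOW(N) = {id, if}.
FOLLOW(Q): in F→id id Q id, Q is followed by id with FIRST {id}; in Q→J Q id S, Q is followed by id S with FIRST {id}. Thus FOLLOW(Q) = {id}.
FOLLOW(J): in J→S J, the suffix after J is empty (adds nothing new); in N→J id, J is followed by id with FIRST {id}; in Q→J, the suffix after J is empty, so FOLLOW(J) ⊇ FOLLOW(Q) = {id}; in Q→J Q id S, J is followed by Q id S with FIRST {id, if}. Thus FOLLOW(J) = {id, if}.
FOLLOW(S): in S→N S print S (occurrence 1), S is followed by print S with FIRST {print}; in S→N S print S (occurrence 2), the suffix after S is empty (adds nothing new); in J→S J, S is followed by J with FIRST {ε, id, if}; in J→S J, the suffix after S is nullable, so FOLLOW(S) ⊇ FOLLOW(J) = {id, if}; in N→F S end, S is followed by end with FIRST {end}; in Q→J Q id S, the suffix after S is empty, so FOLLOW(S) ⊇ FOLLOW(Q) = {id}. Thus FOLLOW(S) = {$, end, id, if, print}.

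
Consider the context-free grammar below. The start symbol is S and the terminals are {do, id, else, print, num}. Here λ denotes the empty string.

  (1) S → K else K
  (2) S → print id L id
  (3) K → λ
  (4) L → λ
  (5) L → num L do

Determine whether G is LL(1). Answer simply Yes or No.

Yes

FIRST(S) = {else, print}
FIRST(K) = {λ}
FIRST(L) = {λ, num}
FOLLOW(S) = {$}
FOLLOW(K) = {$, else}
FOLLOW(L) = {do, id}
Each cell of M receives at most one production.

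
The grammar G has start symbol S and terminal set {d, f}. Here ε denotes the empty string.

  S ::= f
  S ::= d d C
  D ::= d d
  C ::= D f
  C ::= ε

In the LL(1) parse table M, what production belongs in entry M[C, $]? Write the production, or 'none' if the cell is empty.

FIRST(S) = {d, f}
FIRST(D) = {d}
FIRST(C) = {ε, d}  (via D f)
FOLLOW(S) includes $ since S is the start symbol.
FOLLOW(S): S appears on no right-hand side. Thus FOLLOW(S) = {$}.
FOLLOW(C): in S::=d d C, the suffix after C is empty, so FOLLOW(C) ⊇ FOLLOW(S) = {$}. Thus FOLLOW(C) = {$}.
For C ::= D f: FIRST(D f) = {d}, so it goes in M[C, t] for t ∈ {d}.
For C ::= ε: FIRST(ε) = {ε}, so it goes in M[C, t] for t ∈ {}; since ε ∈ FIRST, also for every t ∈ FOLLOW(C) = {$}.

C ::= ε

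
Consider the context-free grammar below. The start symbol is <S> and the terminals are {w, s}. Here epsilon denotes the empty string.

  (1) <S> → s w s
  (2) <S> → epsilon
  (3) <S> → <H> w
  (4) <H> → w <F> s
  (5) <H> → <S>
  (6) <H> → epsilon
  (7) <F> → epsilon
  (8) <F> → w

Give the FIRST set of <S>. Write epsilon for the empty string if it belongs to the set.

{epsilon, s, w}

FIRST(<F>): from <F>→epsilon we get {epsilon}; from <F>→w we get {w}. So FIRST(<F>) = {epsilon, w}.
FIRST(<S>): from <S>→s w s we get {s}; from <S>→epsilon we get {epsilon}; from <S>→<H> w we get {s, w}. So FIRST(<S>) = {epsilon, s, w}.
FIRST(<H>): from <H>→w <F> s we get {w}; from <H>→<S> we get {epsilon, s, w}; from <H>→epsilon we get {epsilon}. So FIRST(<H>) = {epsilon, s, w}.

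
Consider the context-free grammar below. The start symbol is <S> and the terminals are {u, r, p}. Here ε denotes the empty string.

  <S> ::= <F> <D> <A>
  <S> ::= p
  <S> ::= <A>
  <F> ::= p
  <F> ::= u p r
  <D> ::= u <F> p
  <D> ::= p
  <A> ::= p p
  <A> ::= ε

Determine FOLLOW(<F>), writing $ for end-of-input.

{p, u}

FIRST(<F>): from <F>::=p we get {p}; from <F>::=u p r we get {u}. So FIRST(<F>) = {p, u}.
FIRST(<D>): from <D>::=u <F> p we get {u}; from <D>::=p we get {p}. So FIRST(<D>) = {p, u}.
FIRST(<A>): from <A>::=p p we get {p}; from <A>::=ε we get {ε}. So FIRST(<A>) = {ε, p}.
FIRST(<S>): from <S>::=<F> <D> <A> we get {p, u}; from <S>::=p we get {p}; from <S>::=<A> we get {ε, p}. So FIRST(<S>) = {ε, p, u}.
FOLLOW(<S>) includes $ since <S> is the start symbol.
FOLLOW(<S>): <S> appears on no right-hand side. Thus FOLLOW(<S>) = {$}.
FOLLOW(<F>): in <S>::=<F> <D> <A>, <F> is followed by <D> <A> with FIRST {p, u}; in <D>::=u <F> p, <F> is followed by p with FIRST {p}. Thus FOLLOW(<F>) = {p, u}.
FOLLOW(<D>): in <S>::=<F> <D> <A>, <D> is followed by <A> with FIRST {ε, p}; in <S>::=<F> <D> <A>, the suffix after <D> is nullable, so FOLLOW(<D>) ⊇ FOLLOW(<S>) = {$}. Thus FOLLOW(<D>) = {$, p}.
FOLLOW(<A>): in <S>::=<F> <D> <A>, the suffix after <A> is empty, so FOLLOW(<A>) ⊇ FOLLOW(<S>) = {$}; in <S>::=<A>, the suffix after <A> is empty, so FOLLOW(<A>) ⊇ FOLLOW(<S>) = {$}. Thus FOLLOW(<A>) = {$}.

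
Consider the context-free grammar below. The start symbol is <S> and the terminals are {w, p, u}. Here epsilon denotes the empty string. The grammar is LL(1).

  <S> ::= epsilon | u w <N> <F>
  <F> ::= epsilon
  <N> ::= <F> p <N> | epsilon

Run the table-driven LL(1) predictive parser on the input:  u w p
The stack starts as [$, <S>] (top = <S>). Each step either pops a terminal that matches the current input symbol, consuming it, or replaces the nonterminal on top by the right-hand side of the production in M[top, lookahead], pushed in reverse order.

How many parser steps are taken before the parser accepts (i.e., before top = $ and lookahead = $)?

step 1: stack=$ <S>  input=u w p $  — expand <S> ::= u w <N> <F>
step 2: stack=$ <F> <N> w u  input=u w p $  — match u
step 3: stack=$ <F> <N> w  input=w p $  — match w
step 4: stack=$ <F> <N>  input=p $  — expand <N> ::= <F> p <N>
step 5: stack=$ <F> <N> p <F>  input=p $  — expand <F> ::= epsilon
step 6: stack=$ <F> <N> p  input=p $  — match p
step 7: stack=$ <F> <N>  input=$  — expand <N> ::= epsilon
step 8: stack=$ <F>  input=$  — expand <F> ::= epsilon
Accept reached after 8 steps.

8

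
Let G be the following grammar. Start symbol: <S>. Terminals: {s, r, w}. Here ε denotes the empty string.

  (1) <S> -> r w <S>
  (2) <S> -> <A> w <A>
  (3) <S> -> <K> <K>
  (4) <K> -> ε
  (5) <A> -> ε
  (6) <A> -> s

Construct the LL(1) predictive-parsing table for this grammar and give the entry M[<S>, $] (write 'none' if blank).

<S> -> <K> <K>

FIRST(<K>) = {ε}
FIRST(<A>) = {ε, s}
FIRST(<S>) = {ε, r, s, w}  (via <A> w <A>, <K> <K>)
FOLLOW(<S>) includes $ since <S> is the start symbol.
FOLLOW(<S>): in <S>->r w <S>, the suffix after <S> is empty (adds nothing new). Thus FOLLOW(<S>) = {$}.
For <S> -> r w <S>: FIRST(r w <S>) = {r}, so it goes in M[<S>, t] for t ∈ {r}.
For <S> -> <A> w <A>: FIRST(<A> w <A>) = {s, w}, so it goes in M[<S>, t] for t ∈ {s, w}.
For <S> -> <K> <K>: FIRST(<K> <K>) = {ε}, so it goes in M[<S>, t] for t ∈ {}; since ε ∈ FIRST, also for every t ∈ FOLLOW(<S>) = {$}.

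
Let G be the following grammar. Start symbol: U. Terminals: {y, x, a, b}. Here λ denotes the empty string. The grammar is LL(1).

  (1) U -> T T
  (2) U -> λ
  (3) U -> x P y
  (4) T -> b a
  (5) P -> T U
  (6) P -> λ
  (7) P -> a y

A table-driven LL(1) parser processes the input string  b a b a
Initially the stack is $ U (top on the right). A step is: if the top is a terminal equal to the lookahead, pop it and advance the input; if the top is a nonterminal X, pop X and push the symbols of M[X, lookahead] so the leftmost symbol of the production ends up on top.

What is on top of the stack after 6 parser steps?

step 1: stack=$ U  input=b a b a $  — expand U -> T T
step 2: stack=$ T T  input=b a b a $  — expand T -> b a
step 3: stack=$ T a b  input=b a b a $  — match b
step 4: stack=$ T a  input=a b a $  — match a
step 5: stack=$ T  input=b a $  — expand T -> b a
step 6: stack=$ a b  input=b a $  — match b
Stack after step 6: $ a (top = a).

a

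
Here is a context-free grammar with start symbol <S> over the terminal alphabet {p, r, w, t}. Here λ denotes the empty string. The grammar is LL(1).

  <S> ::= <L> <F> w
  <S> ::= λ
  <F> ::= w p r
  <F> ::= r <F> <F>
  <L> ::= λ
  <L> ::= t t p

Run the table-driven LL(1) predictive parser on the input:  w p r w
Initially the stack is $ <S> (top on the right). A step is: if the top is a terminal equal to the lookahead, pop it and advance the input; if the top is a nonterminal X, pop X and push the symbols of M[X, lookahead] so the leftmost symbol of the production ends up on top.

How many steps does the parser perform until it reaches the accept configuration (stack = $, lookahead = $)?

7

step 1: stack=$ <S>  input=w p r w $  — expand <S> ::= <L> <F> w
step 2: stack=$ w <F> <L>  input=w p r w $  — expand <L> ::= λ
step 3: stack=$ w <F>  input=w p r w $  — expand <F> ::= w p r
step 4: stack=$ w r p w  input=w p r w $  — match w
step 5: stack=$ w r p  input=p r w $  — match p
step 6: stack=$ w r  input=r w $  — match r
step 7: stack=$ w  input=w $  — match w
Accept reached after 7 steps.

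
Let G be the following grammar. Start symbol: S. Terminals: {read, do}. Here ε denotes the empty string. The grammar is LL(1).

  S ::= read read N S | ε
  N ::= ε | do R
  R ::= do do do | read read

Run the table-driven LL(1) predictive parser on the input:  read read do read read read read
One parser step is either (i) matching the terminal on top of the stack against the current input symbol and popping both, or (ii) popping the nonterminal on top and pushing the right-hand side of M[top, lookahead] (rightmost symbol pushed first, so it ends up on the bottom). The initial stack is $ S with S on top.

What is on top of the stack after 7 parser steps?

read

     Stack            Input                               Action
  1  $ S              read read do read read read read $  expand S ::= read read N S
  2  $ S N read read  read read do read read read read $  match read
  3  $ S N read       read do read read read read $       match read
  4  $ S N            do read read read read $            expand N ::= do R
  5  $ S R do         do read read read read $            match do
  6  $ S R            read read read read $               expand R ::= read read
  7  $ S read read    read read read read $               match read
Stack after step 7: $ S read (top = read).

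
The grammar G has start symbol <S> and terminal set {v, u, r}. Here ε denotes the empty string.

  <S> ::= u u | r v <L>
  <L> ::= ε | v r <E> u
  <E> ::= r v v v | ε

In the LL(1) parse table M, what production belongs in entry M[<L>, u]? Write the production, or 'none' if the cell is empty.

none

FIRST(<S>): from <S>::=u u we get {u}; from <S>::=r v <L> we get {r}. So FIRST(<S>) = {r, u}.
FIRST(<L>): from <L>::=ε we get {ε}; from <L>::=v r <E> u we get {v}. So FIRST(<L>) = {ε, v}.
FIRST(<E>): from <E>::=r v v v we get {r}; from <E>::=ε we get {ε}. So FIRST(<E>) = {ε, r}.
FOLLOW(<S>) includes $ since <S> is the start symbol.
FOLLOW(<S>): <S> appears on no right-hand side. Thus FOLLOW(<S>) = {$}.
FOLLOW(<L>): in <S>::=r v <L>, the suffix after <L> is empty, so FOLLOW(<L>) ⊇ FOLLOW(<S>) = {$}. Thus FOLLOW(<L>) = {$}.
For <L> ::= ε: FIRST(ε) = {ε}, so it goes in M[<L>, t] for t ∈ {}; since ε ∈ FIRST, also for every t ∈ FOLLOW(<L>) = {$}.
For <L> ::= v r <E> u: FIRST(v r <E> u) = {v}, so it goes in M[<L>, t] for t ∈ {v}.
None of these place a production in M[<L>, u].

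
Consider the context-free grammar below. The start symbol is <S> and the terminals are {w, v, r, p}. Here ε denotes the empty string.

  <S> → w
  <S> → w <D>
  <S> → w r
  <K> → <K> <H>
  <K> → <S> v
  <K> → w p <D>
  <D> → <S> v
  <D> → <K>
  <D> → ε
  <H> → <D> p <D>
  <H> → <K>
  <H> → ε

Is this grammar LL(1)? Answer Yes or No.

No

FIRST(<S>) = {w}
FIRST(<K>) = {w}
FIRST(<D>) = {ε, w}
FIRST(<H>) = {ε, p, w}
FOLLOW(<S>) = {$, v}
FOLLOW(<K>) = {$, p, v, w}
FOLLOW(<D>) = {$, p, v, w}
FOLLOW(<H>) = {$, p, v, w}
Cell M[<D>, w] receives both <D> → <S> v and <D> → <K> and <D> → ε — the grammar is not LL(1).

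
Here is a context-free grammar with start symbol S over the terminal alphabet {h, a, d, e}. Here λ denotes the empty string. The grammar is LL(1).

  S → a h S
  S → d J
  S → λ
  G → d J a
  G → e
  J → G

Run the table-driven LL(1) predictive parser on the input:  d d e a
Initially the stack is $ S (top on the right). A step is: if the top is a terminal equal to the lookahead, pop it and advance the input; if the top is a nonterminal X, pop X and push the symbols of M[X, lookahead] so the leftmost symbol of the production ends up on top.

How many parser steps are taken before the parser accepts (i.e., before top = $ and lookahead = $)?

     Stack    Input      Action
  1  $ S      d d e a $  expand S → d J
  2  $ J d    d d e a $  match d
  3  $ J      d e a $    expand J → G
  4  $ G      d e a $    expand G → d J a
  5  $ a J d  d e a $    match d
  6  $ a J    e a $      expand J → G
  7  $ a G    e a $      expand G → e
  8  $ a e    e a $      match e
  9  $ a      a $        match a
Accept reached after 9 steps.

9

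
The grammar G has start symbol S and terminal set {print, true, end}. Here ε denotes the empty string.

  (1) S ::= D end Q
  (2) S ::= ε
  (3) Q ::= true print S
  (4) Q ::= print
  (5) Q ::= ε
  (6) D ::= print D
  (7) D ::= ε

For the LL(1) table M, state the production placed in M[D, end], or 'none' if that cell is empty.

D ::= ε

FIRST(Q): from Q::=true print S we get {true}; from Q::=print we get {print}; from Q::=ε we get {ε}. So FIRST(Q) = {ε, print, true}.
FIRST(D): from D::=print D we get {print}; from D::=ε we get {ε}. So FIRST(D) = {ε, print}.
FIRST(S): from S::=D end Q we get {end, print}; from S::=ε we get {ε}. So FIRST(S) = {ε, end, print}.
FOLLOW(S) includes $ since S is the start symbol.
FOLLOW(D): in S::=D end Q, D is followed by end Q with FIRST {end}; in D::=print D, the suffix after D is empty (adds nothing new). Thus FOLLOW(D) = {end}.
For D ::= print D: FIRST(print D) = {print}, so it goes in M[D, t] for t ∈ {print}.
For D ::= ε: FIRST(ε) = {ε}, so it goes in M[D, t] for t ∈ {}; since ε ∈ FIRST, also for every t ∈ FOLLOW(D) = {end}.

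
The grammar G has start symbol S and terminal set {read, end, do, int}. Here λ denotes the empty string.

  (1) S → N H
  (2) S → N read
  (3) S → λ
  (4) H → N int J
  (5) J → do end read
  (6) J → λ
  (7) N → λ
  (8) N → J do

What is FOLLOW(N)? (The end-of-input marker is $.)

FIRST(J): from J→do end read we get {do}; from J→λ we get {λ}. So FIRST(J) = {λ, do}.
FIRST(N): from N→λ we get {λ}; from N→J do we get {do}. So FIRST(N) = {λ, do}.
FIRST(H): from H→N int J we get {do, int}. So FIRST(H) = {do, int}.
FIRST(S): from S→N H we get {do, int}; from S→N read we get {do, read}; from S→λ we get {λ}. So FIRST(S) = {λ, do, int, read}.
FOLLOW(S) includes $ since S is the start symbol.
FOLLOW(S): S appears on no right-hand side. Thus FOLLOW(S) = {$}.
FOLLOW(H): in S→N H, the suffix after H is empty, so FOLLOW(H) ⊇ FOLLOW(S) = {$}. Thus FOLLOW(H) = {$}.
FOLLOW(J): in H→N int J, the suffix after J is empty, so FOLLOW(J) ⊇ FOLLOW(H) = {$}; in N→J do, J is followed by do with FIRST {do}. Thus FOLLOW(J) = {$, do}.
FOLLOW(N): in S→N H, N is followed by H with FIRST {do, int}; in S→N read, N is followed by read with FIRST {read}; in H→N int J, N is followed by int J with FIRST {int}. Thus FOLLOW(N) = {do, int, read}.

{do, int, read}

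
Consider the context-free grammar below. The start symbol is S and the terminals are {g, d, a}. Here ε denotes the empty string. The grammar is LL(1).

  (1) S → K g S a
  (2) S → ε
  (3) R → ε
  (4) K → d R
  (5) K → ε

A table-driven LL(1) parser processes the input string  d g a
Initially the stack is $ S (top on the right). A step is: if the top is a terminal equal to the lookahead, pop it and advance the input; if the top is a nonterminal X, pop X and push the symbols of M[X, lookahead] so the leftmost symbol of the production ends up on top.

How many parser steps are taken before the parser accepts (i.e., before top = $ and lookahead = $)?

step 1: stack=$ S  input=d g a $  — expand S → K g S a
step 2: stack=$ a S g K  input=d g a $  — expand K → d R
step 3: stack=$ a S g R d  input=d g a $  — match d
step 4: stack=$ a S g R  input=g a $  — expand R → ε
step 5: stack=$ a S g  input=g a $  — match g
step 6: stack=$ a S  input=a $  — expand S → ε
step 7: stack=$ a  input=a $  — match a
Accept reached after 7 steps.

7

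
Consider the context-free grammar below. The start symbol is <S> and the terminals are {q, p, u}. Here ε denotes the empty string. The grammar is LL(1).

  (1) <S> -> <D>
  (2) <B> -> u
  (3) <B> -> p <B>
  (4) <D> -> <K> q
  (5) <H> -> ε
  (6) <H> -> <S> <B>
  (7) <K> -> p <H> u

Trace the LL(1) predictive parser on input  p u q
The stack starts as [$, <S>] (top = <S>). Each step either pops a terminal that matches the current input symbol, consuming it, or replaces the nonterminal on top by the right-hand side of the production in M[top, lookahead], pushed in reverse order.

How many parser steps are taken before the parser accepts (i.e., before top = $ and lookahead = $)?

step 1: stack=$ <S>  input=p u q $  — expand <S> -> <D>
step 2: stack=$ <D>  input=p u q $  — expand <D> -> <K> q
step 3: stack=$ q <K>  input=p u q $  — expand <K> -> p <H> u
step 4: stack=$ q u <H> p  input=p u q $  — match p
step 5: stack=$ q u <H>  input=u q $  — expand <H> -> ε
step 6: stack=$ q u  input=u q $  — match u
step 7: stack=$ q  input=q $  — match q
Accept reached after 7 steps.

7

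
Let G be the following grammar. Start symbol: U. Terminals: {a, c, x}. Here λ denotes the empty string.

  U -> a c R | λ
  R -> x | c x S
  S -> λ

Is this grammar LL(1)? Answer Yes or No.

Yes

FIRST(U) = {λ, a}
FIRST(R) = {c, x}
FIRST(S) = {λ}
FOLLOW(U) = {$}
FOLLOW(R) = {$}
FOLLOW(S) = {$}
Each cell of M receives at most one production.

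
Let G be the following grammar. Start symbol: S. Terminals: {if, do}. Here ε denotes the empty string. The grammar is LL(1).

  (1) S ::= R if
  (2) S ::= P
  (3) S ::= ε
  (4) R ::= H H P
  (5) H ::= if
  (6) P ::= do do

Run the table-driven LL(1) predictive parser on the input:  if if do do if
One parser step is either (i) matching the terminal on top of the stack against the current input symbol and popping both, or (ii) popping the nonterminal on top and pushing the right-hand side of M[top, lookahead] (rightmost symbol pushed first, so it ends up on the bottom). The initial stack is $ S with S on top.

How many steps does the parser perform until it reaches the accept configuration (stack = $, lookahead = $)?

      Stack        Input             Action
   1  $ S          if if do do if $  expand S ::= R if
   2  $ if R       if if do do if $  expand R ::= H H P
   3  $ if P H H   if if do do if $  expand H ::= if
   4  $ if P H if  if if do do if $  match if
   5  $ if P H     if do do if $     expand H ::= if
   6  $ if P if    if do do if $     match if
   7  $ if P       do do if $        expand P ::= do do
   8  $ if do do   do do if $        match do
   9  $ if do      do if $           match do
  10  $ if         if $              match if
Accept reached after 10 steps.

10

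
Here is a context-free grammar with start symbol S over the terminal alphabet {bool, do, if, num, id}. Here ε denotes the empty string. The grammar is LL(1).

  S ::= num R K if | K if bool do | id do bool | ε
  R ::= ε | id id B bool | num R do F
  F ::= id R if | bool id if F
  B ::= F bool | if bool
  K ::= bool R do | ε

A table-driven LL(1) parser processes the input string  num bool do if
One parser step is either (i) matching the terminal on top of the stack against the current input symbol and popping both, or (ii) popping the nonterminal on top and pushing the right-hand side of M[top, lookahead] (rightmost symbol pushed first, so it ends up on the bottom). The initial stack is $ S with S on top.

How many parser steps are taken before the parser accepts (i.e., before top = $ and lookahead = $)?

8

     Stack           Input             Action
  1  $ S             num bool do if $  expand S ::= num R K if
  2  $ if K R num    num bool do if $  match num
  3  $ if K R        bool do if $      expand R ::= ε
  4  $ if K          bool do if $      expand K ::= bool R do
  5  $ if do R bool  bool do if $      match bool
  6  $ if do R       do if $           expand R ::= ε
  7  $ if do         do if $           match do
  8  $ if            if $              match if
Accept reached after 8 steps.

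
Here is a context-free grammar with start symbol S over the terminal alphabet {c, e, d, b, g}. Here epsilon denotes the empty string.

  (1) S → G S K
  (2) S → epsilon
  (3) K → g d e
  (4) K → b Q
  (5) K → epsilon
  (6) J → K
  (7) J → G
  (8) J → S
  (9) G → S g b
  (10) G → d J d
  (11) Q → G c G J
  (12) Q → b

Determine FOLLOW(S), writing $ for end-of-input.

FIRST(K) = {epsilon, b, g}
FIRST(S) = {epsilon, d, g}  (via G S K)
FIRST(G) = {d, g}  (via S g b)
FIRST(J) = {epsilon, b, d, g}  (via K, G, S)
FIRST(Q) = {b, d, g}  (via G c G J)
FOLLOW(S) includes $ since S is the start symbol.
FOLLOW(S): in S→G S K, S is followed by K with FIRST {epsilon, b, g}; in S→G S K, the suffix after S is nullable (adds nothing new); in J→S, the suffix after S is empty, so FOLLOW(S) ⊇ FOLLOW(J) = {$, b, d, g}; in G→S g b, S is followed by g b with FIRST {g}. Thus FOLLOW(S) = {$, b, d, g}.
FOLLOW(K): in S→G S K, the suffix after K is empty, so FOLLOW(K) ⊇ FOLLOW(S) = {$, b, d, g}; in J→K, the suffix after K is empty, so FOLLOW(K) ⊇ FOLLOW(J) = {$, b, d, g}. Thus FOLLOW(K) = {$, b, d, g}.
FOLLOW(Q): in K→b Q, the suffix after Q is empty, so FOLLOW(Q) ⊇ FOLLOW(K) = {$, b, d, g}. Thus FOLLOW(Q) = {$, b, d, g}.
FOLLOW(J): in G→d J d, J is followed by d with FIRST {d}; in Q→G c G J, the suffix after J is empty, so FOLLOW(J) ⊇ FOLLOW(Q) = {$, b, d, g}. Thus FOLLOW(J) = {$, b, d, g}.
FOLLOW(G): in S→G S K, G is followed by S K with FIRST {epsilon, b, d, g}; in S→G S K, the suffix after G is nullable, so FOLLOW(G) ⊇ FOLLOW(S) = {$, b, d, g}; in J→G, the suffix after G is empty, so FOLLOW(G) ⊇ FOLLOW(J) = {$, b, d, g}; in Q→G c G J (occurrence 1), G is followed by c G J with FIRST {c}; in Q→G c G J (occurrence 2), G is followed by J with FIRST {epsilon, b, d, g}; in Q→G c G J (occurrence 2), the suffix after G is nullable, so FOLLOW(G) ⊇ FOLLOW(Q) = {$, b, d, g}. Thus FOLLOW(G) = {$, b, c, d, g}.

{$, b, d, g}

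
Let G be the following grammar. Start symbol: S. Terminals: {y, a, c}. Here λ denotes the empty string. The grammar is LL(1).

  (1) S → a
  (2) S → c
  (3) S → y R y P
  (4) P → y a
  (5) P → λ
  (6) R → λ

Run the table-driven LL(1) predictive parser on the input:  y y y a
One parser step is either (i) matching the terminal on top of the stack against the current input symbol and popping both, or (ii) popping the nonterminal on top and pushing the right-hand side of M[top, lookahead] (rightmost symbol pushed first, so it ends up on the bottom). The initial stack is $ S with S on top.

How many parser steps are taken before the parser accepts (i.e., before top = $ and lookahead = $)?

step 1: stack=$ S  input=y y y a $  — expand S → y R y P
step 2: stack=$ P y R y  input=y y y a $  — match y
step 3: stack=$ P y R  input=y y a $  — expand R → λ
step 4: stack=$ P y  input=y y a $  — match y
step 5: stack=$ P  input=y a $  — expand P → y a
step 6: stack=$ a y  input=y a $  — match y
step 7: stack=$ a  input=a $  — match a
Accept reached after 7 steps.

7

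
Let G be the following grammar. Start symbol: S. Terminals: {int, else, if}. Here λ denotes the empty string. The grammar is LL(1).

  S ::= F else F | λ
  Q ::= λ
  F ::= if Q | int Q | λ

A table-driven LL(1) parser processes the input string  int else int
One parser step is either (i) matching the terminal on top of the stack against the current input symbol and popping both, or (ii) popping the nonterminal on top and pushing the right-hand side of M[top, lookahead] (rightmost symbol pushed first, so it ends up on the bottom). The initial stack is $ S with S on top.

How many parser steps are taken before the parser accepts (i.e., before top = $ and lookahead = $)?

step 1: stack=$ S  input=int else int $  — expand S ::= F else F
step 2: stack=$ F else F  input=int else int $  — expand F ::= int Q
step 3: stack=$ F else Q int  input=int else int $  — match int
step 4: stack=$ F else Q  input=else int $  — expand Q ::= λ
step 5: stack=$ F else  input=else int $  — match else
step 6: stack=$ F  input=int $  — expand F ::= int Q
step 7: stack=$ Q int  input=int $  — match int
step 8: stack=$ Q  input=$  — expand Q ::= λ
Accept reached after 8 steps.

8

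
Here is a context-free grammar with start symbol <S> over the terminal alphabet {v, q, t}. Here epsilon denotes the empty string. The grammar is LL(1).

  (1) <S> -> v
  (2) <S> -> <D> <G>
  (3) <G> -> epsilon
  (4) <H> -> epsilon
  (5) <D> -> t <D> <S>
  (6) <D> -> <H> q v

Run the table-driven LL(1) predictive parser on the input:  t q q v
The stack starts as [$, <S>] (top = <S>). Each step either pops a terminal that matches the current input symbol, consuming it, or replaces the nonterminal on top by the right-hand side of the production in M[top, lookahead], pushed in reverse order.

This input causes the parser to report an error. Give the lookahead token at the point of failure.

step 1: stack=$ <S>  input=t q q v $  — expand <S> -> <D> <G>
step 2: stack=$ <G> <D>  input=t q q v $  — expand <D> -> t <D> <S>
step 3: stack=$ <G> <S> <D> t  input=t q q v $  — match t
step 4: stack=$ <G> <S> <D>  input=q q v $  — expand <D> -> <H> q v
step 5: stack=$ <G> <S> v q <H>  input=q q v $  — expand <H> -> epsilon
step 6: stack=$ <G> <S> v q  input=q q v $  — match q
step 7: stack=$ <G> <S> v  input=q v $  — error: top is terminal v but lookahead is q

q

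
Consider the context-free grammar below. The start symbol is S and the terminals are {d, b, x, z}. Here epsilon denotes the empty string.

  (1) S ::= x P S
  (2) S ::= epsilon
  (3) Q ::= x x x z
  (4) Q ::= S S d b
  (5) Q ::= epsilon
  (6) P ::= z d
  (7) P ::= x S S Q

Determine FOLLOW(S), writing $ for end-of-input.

FIRST(S): from S::=x P S we get {x}; from S::=epsilon we get {epsilon}. So FIRST(S) = {epsilon, x}.
FIRST(P): from P::=z d we get {z}; from P::=x S S Q we get {x}. So FIRST(P) = {x, z}.
FIRST(Q): from Q::=x x x z we get {x}; from Q::=S S d b we get {d, x}; from Q::=epsilon we get {epsilon}. So FIRST(Q) = {epsilon, d, x}.
FOLLOW(S) includes $ since S is the start symbol.
FOLLOW(S): in S::=x P S, the suffix after S is empty (adds nothing new); in Q::=S S d b (occurrence 1), S is followed by S d b with FIRST {d, x}; in Q::=S S d b (occurrence 2), S is followed by d b with FIRST {d}; in P::=x S S Q (occurrence 1), S is followed by S Q with FIRST {epsilon, d, x}; in P::=x S S Q (occurrence 1), the suffix after S is nullable, so FOLLOW(S) ⊇ FOLLOW(P) = {$, d, x}; in P::=x S S Q (occurrence 2), S is followed by Q with FIRST {epsilon, d, x}; in P::=x S S Q (occurrence 2), the suffix after S is nullable, so FOLLOW(S) ⊇ FOLLOW(P) = {$, d, x}. Thus FOLLOW(S) = {$, d, x}.
FOLLOW(P): in S::=x P S, P is followed by S with FIRST {epsilon, x}; in S::=x P S, the suffix after P is nullable, so FOLLOW(P) ⊇ FOLLOW(S) = {$, d, x}. Thus FOLLOW(P) = {$, d, x}.
FOLLOW(Q): in P::=x S S Q, the suffix after Q is empty, so FOLLOW(Q) ⊇ FOLLOW(P) = {$, d, x}. Thus FOLLOW(Q) = {$, d, x}.

{$, d, x}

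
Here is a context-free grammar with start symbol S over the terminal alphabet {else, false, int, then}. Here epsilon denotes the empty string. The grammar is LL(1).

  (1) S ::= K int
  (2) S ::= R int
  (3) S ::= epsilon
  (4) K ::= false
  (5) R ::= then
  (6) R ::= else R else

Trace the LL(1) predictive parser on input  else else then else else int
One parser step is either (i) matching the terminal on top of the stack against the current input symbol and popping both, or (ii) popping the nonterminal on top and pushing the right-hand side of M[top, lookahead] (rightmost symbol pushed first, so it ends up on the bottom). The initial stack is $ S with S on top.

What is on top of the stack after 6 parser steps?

     Stack                   Input                           Action
  1  $ S                     else else then else else int $  expand S ::= R int
  2  $ int R                 else else then else else int $  expand R ::= else R else
  3  $ int else R else       else else then else else int $  match else
  4  $ int else R            else then else else int $       expand R ::= else R else
  5  $ int else else R else  else then else else int $       match else
  6  $ int else else R       then else else int $            expand R ::= then
Stack after step 6: $ int else else then (top = then).

then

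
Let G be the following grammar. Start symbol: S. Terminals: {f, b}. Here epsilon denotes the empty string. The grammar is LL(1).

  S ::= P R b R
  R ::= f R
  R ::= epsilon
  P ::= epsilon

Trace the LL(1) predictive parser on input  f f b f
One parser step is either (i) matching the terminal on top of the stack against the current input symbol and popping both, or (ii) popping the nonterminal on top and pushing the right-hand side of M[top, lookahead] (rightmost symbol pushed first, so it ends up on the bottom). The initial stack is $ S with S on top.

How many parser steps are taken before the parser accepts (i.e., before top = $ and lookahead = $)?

      Stack      Input      Action
   1  $ S        f f b f $  expand S ::= P R b R
   2  $ R b R P  f f b f $  expand P ::= epsilon
   3  $ R b R    f f b f $  expand R ::= f R
   4  $ R b R f  f f b f $  match f
   5  $ R b R    f b f $    expand R ::= f R
   6  $ R b R f  f b f $    match f
   7  $ R b R    b f $      expand R ::= epsilon
   8  $ R b      b f $      match b
   9  $ R        f $        expand R ::= f R
  10  $ R f      f $        match f
  11  $ R        $          expand R ::= epsilon
Accept reached after 11 steps.

11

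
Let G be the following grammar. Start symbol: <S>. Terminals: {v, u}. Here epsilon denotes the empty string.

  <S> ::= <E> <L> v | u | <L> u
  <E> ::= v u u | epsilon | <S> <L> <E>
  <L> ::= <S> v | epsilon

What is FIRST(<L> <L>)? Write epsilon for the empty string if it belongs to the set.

{epsilon, u, v}

FIRST(<S>): from <S>::=<E> <L> v we get {u, v}; from <S>::=u we get {u}; from <S>::=<L> u we get {u, v}. So FIRST(<S>) = {u, v}.
FIRST(<E>): from <E>::=v u u we get {v}; from <E>::=epsilon we get {epsilon}; from <E>::=<S> <L> <E> we get {u, v}. So FIRST(<E>) = {epsilon, u, v}.
FIRST(<L>): from <L>::=<S> v we get {u, v}; from <L>::=epsilon we get {epsilon}. So FIRST(<L>) = {epsilon, u, v}.
FIRST(<L> <L>): take FIRST of each symbol in turn, carrying on past any symbol whose FIRST contains epsilon; result {epsilon, u, v}.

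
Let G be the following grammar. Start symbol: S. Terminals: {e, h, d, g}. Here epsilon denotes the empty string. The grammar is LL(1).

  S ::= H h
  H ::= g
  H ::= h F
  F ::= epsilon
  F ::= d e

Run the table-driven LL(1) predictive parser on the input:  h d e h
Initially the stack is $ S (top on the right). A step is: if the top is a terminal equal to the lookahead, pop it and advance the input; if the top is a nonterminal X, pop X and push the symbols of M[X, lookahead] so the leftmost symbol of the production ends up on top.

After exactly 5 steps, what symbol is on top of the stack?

step 1: stack=$ S  input=h d e h $  — expand S ::= H h
step 2: stack=$ h H  input=h d e h $  — expand H ::= h F
step 3: stack=$ h F h  input=h d e h $  — match h
step 4: stack=$ h F  input=d e h $  — expand F ::= d e
step 5: stack=$ h e d  input=d e h $  — match d
Stack after step 5: $ h e (top = e).

e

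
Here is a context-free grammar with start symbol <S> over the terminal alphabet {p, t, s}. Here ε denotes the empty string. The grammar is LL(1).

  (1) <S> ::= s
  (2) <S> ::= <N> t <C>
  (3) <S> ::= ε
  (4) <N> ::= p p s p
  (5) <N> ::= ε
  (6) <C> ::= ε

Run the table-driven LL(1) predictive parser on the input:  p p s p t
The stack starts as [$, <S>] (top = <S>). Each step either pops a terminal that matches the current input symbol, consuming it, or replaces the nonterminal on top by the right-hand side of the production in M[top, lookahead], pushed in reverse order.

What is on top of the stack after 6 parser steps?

t

step 1: stack=$ <S>  input=p p s p t $  — expand <S> ::= <N> t <C>
step 2: stack=$ <C> t <N>  input=p p s p t $  — expand <N> ::= p p s p
step 3: stack=$ <C> t p s p p  input=p p s p t $  — match p
step 4: stack=$ <C> t p s p  input=p s p t $  — match p
step 5: stack=$ <C> t p s  input=s p t $  — match s
step 6: stack=$ <C> t p  input=p t $  — match p
Stack after step 6: $ <C> t (top = t).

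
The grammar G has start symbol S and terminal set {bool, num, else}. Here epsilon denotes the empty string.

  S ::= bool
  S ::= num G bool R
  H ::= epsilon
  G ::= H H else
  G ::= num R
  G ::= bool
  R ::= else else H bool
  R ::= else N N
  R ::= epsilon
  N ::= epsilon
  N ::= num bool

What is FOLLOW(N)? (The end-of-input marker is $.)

{$, bool, num}

FIRST(S): from S::=bool we get {bool}; from S::=num G bool R we get {num}. So FIRST(S) = {bool, num}.
FIRST(H): from H::=epsilon we get {epsilon}. So FIRST(H) = {epsilon}.
FIRST(R): from R::=else else H bool we get {else}; from R::=else N N we get {else}; from R::=epsilon we get {epsilon}. So FIRST(R) = {epsilon, else}.
FIRST(N): from N::=epsilon we get {epsilon}; from N::=num bool we get {num}. So FIRST(N) = {epsilon, num}.
FIRST(G): from G::=H H else we get {else}; from G::=num R we get {num}; from G::=bool we get {bool}. So FIRST(G) = {bool, else, num}.
FOLLOW(S) includes $ since S is the start symbol.
FOLLOW(S): S appears on no right-hand side. Thus FOLLOW(S) = {$}.
FOLLOW(H): in G::=H H else (occurrence 1), H is followed by H else with FIRST {else}; in G::=H H else (occurrence 2), H is followed by else with FIRST {else}; in R::=else else H bool, H is followed by bool with FIRST {bool}. Thus FOLLOW(H) = {bool, else}.
FOLLOW(G): in S::=num G bool R, G is followed by bool R with FIRST {bool}. Thus FOLLOW(G) = {bool}.
FOLLOW(R): in S::=num G bool R, the suffix after R is empty, so FOLLOW(R) ⊇ FOLLOW(S) = {$}; in G::=num R, the suffix after R is empty, so FOLLOW(R) ⊇ FOLLOW(G) = {bool}. Thus FOLLOW(R) = {$, bool}.
FOLLOW(N): in R::=else N N (occurrence 1), N is followed by N with FIRST {epsilon, num}; in R::=else N N (occurrence 1), the suffix after N is nullable, so FOLLOW(N) ⊇ FOLLOW(R) = {$, bool}; in R::=else N N (occurrence 2), the suffix after N is empty, so FOLLOW(N) ⊇ FOLLOW(R) = {$, bool}. Thus FOLLOW(N) = {$, bool, num}.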